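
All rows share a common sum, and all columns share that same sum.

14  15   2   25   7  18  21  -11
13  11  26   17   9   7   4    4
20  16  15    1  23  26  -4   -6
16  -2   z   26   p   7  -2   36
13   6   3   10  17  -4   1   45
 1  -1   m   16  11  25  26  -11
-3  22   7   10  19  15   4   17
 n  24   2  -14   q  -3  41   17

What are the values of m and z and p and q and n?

m = 24, z = 12, p = -2, q = 7, n = 17

Rows 1 and 2 both sum to 91, so that's the common total.
The known cells in column 1 total 74, leaving 91 − 74 = 17 for the blank.
The known cells in row 8 total 84, leaving 91 − 84 = 7 for the blank.
The known cells in column 5 total 93, leaving 91 − 93 = -2 for the blank.
The known cells in row 4 total 79, leaving 91 − 79 = 12 for the blank.
The known cells in row 6 total 67, leaving 91 − 67 = 24 for the blank.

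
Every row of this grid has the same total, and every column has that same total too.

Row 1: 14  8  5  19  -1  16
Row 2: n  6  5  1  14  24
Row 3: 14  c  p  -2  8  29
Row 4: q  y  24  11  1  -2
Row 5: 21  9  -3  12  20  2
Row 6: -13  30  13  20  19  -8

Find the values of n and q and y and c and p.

Rows 1 and 5 both sum to 61, so that's the common total.
Column 3 has 5 + 5 + 24 − 3 + 13 = 44; the blank must be 61 − 44 = 17.
Row 3 has 14 + 17 − 2 + 8 + 29 = 66; the blank must be 61 − 66 = -5.
Column 2 has 8 + 6 − 5 + 9 + 30 = 48; the blank must be 61 − 48 = 13.
Row 4 has 13 + 24 + 11 + 1 − 2 = 47; the blank must be 61 − 47 = 14.
Row 2 has 6 + 5 + 1 + 14 + 24 = 50; the blank must be 61 − 50 = 11.

n = 11, q = 14, y = 13, c = -5, p = 17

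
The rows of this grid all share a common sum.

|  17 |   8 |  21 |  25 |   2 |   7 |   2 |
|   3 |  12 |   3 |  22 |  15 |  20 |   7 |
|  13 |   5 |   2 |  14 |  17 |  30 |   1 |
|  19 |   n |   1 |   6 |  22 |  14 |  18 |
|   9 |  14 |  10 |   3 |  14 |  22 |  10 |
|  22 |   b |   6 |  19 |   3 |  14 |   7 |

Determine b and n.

b = 11, n = 2

Row 1 sums to 82 and so does row 5; that's the common total.
In row 6 the known cells total 71, leaving 82 − 71 = 11.
In row 4 the known cells total 80, leaving 82 − 80 = 2.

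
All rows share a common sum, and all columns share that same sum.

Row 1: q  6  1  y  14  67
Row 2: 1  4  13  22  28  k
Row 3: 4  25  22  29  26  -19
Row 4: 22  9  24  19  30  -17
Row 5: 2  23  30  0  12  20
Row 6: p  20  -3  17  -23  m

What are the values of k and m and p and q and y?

Rows 3 and 4 both sum to 87, so that's the common total.
Row 2: 1 + 4 + 13 + 22 + 28 = 68, so its missing entry is 87 − 68 = 19.
Column 6: 67 + 19 − 19 − 17 + 20 = 70, so its missing entry is 87 − 70 = 17.
Column 4: 22 + 29 + 19 + 0 + 17 = 87, so its missing entry is 87 − 87 = 0.
Row 1: 6 + 1 + 0 + 14 + 67 = 88, so its missing entry is 87 − 88 = -1.
Row 6: 20 − 3 + 17 − 23 + 17 = 28, so its missing entry is 87 − 28 = 59.

k = 19, m = 17, p = 59, q = -1, y = 0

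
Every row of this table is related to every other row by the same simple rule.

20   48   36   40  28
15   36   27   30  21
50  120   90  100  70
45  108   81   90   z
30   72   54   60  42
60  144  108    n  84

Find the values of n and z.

n = 120, z = 63

Each row is a constant multiple of every other row — this is a multiplication table with the headers hidden.
Row 6 is 108/36 = 3/1 times row 1, so its entry in column 4 is 40 × 3/1 = 120.
Row 4 is 81/36 = 9/4 times row 1, so its entry in column 5 is 28 × 9/4 = 63.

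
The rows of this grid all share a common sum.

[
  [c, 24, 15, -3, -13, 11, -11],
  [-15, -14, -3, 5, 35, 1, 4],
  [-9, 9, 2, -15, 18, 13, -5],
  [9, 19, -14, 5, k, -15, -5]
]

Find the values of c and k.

The complete rows each total 13.
Row 1 is missing 13 − 23 = -10 (since 24 + 15 − 3 − 13 + 11 − 11 = 23).
Row 4 is missing 13 − (-1) = 14 (since 9 + 19 − 14 + 5 − 15 − 5 = -1).

c = -10, k = 14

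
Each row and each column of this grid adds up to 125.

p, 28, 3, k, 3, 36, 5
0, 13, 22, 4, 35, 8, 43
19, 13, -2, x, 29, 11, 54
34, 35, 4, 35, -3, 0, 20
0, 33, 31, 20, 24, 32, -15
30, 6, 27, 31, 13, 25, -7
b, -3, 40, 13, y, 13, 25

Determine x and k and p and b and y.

x = 1, k = 21, p = 29, b = 13, y = 24

Column 5 has 3 + 35 + 29 − 3 + 24 + 13 = 101; the blank must be 125 − 101 = 24.
Row 3 has 19 + 13 − 2 + 29 + 11 + 54 = 124; the blank must be 125 − 124 = 1.
Column 4 has 4 + 1 + 35 + 20 + 31 + 13 = 104; the blank must be 125 − 104 = 21.
Row 1 has 28 + 3 + 21 + 3 + 36 + 5 = 96; the blank must be 125 − 96 = 29.
Row 7 has -3 + 40 + 13 + 24 + 13 + 25 = 112; the blank must be 125 − 112 = 13.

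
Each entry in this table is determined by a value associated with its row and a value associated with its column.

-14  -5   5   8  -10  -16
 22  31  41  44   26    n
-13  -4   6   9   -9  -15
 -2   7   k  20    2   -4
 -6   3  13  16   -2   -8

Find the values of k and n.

k = 17, n = 20

The difference between any two rows is the same in every column — this is an addition table with the headers hidden.
Row 4 minus row 1 is 2 − (-10) = 12, so its entry in column 3 is 5 + 12 = 17.
Row 2 minus row 1 is 26 − (-10) = 36, so its entry in column 6 is -16 + 36 = 20.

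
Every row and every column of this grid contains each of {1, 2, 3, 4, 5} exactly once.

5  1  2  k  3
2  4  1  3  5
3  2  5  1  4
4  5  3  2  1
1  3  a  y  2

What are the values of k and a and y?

For row 1, column 4: row 1 already has {1, 2, 3, 5}; that leaves 4.
At (row 5, col 3): column 3 already has {1, 2, 3, 5}, so the value is 4.
For row 5, column 4: row 5 already has {1, 2, 3, 4}; that leaves 5.

k = 4, a = 4, y = 5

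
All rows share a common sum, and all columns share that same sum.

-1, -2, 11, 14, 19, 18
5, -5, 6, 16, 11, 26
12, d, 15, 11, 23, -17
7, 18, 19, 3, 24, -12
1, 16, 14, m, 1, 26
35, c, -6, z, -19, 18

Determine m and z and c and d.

m = 1, z = 14, c = 17, d = 15

Rows 1 and 2 both sum to 59, so that's the common total.
The known cells in row 3 total 44, leaving 59 − 44 = 15 for the blank.
The known cells in column 2 total 42, leaving 59 − 42 = 17 for the blank.
The known cells in row 6 total 45, leaving 59 − 45 = 14 for the blank.
The known cells in row 5 total 58, leaving 59 − 58 = 1 for the blank.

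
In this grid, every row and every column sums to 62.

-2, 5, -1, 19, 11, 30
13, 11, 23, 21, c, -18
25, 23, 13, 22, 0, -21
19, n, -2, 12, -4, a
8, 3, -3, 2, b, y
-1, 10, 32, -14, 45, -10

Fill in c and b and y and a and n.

Column 2: 5 + 11 + 23 + 3 + 10 = 52, so its missing entry is 62 − 52 = 10.
Row 2: 13 + 11 + 23 + 21 − 18 = 50, so its missing entry is 62 − 50 = 12.
Column 5: 11 + 12 + 0 − 4 + 45 = 64, so its missing entry is 62 − 64 = -2.
Row 5: 8 + 3 − 3 + 2 − 2 = 8, so its missing entry is 62 − 8 = 54.
Row 4: 19 + 10 − 2 + 12 − 4 = 35, so its missing entry is 62 − 35 = 27.

c = 12, b = -2, y = 54, a = 27, n = 10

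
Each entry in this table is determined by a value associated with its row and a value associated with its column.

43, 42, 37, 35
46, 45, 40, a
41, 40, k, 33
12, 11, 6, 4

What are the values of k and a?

The difference between any two rows is the same in every column — this is an addition table with the headers hidden.
Row 3 minus row 1 is 41 − 43 = -2, so its entry in column 3 is 37 + (-2) = 35.
Row 2 minus row 1 is 46 − 43 = 3, so its entry in column 4 is 35 + 3 = 38.

k = 35, a = 38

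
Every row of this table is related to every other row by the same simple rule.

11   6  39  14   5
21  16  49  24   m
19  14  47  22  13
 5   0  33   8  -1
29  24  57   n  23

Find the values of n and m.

n = 32, m = 15

The difference between any two rows is the same in every column — this is an addition table with the headers hidden.
Row 5 minus row 1 is 29 − 11 = 18, so its entry in column 4 is 14 + 18 = 32.
Row 2 minus row 1 is 21 − 11 = 10, so its entry in column 5 is 5 + 10 = 15.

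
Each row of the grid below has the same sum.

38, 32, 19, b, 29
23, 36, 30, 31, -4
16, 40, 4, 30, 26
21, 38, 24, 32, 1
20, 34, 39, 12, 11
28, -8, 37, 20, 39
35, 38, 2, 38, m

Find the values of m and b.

m = 3, b = -2

Row 2 sums to 116 and so does row 4; that's the common total.
In row 7 the known cells total 113, leaving 116 − 113 = 3.
In row 1 the known cells total 118, leaving 116 − 118 = -2.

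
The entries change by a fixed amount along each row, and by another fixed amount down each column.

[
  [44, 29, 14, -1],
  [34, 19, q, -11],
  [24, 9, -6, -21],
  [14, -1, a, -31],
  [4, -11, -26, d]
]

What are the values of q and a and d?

Along each row the entries change by -15 per step; down each column they change by -10.
Row 2: from 34 at column 1, stepping by -15 to column 3 gives 4.
Row 4: from 14 at column 1, stepping by -15 to column 3 gives -16.
Row 5: from 4 at column 1, stepping by -15 to column 4 gives -41.

q = 4, a = -16, d = -41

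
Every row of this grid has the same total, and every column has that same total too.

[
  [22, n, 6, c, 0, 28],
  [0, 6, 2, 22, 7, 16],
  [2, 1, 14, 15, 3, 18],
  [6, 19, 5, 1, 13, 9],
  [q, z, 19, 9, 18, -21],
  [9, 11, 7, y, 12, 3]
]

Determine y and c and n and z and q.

Rows 2 and 3 both sum to 53, so that's the common total.
The known cells in column 1 total 39, leaving 53 − 39 = 14 for the blank.
The known cells in row 6 total 42, leaving 53 − 42 = 11 for the blank.
The known cells in column 4 total 58, leaving 53 − 58 = -5 for the blank.
The known cells in row 1 total 51, leaving 53 − 51 = 2 for the blank.
The known cells in row 5 total 39, leaving 53 − 39 = 14 for the blank.

y = 11, c = -5, n = 2, z = 14, q = 14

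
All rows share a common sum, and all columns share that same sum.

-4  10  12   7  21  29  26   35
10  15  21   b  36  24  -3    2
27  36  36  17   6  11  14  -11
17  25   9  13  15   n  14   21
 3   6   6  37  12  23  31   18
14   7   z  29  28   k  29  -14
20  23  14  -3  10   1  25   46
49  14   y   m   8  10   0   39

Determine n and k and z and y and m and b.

n = 22, k = 16, z = 27, y = 11, m = 5, b = 31

Rows 1 and 3 both sum to 136, so that's the common total.
The known cells in row 2 total 105, leaving 136 − 105 = 31 for the blank.
The known cells in column 4 total 131, leaving 136 − 131 = 5 for the blank.
The known cells in row 8 total 125, leaving 136 − 125 = 11 for the blank.
The known cells in row 4 total 114, leaving 136 − 114 = 22 for the blank.
The known cells in column 6 total 120, leaving 136 − 120 = 16 for the blank.
The known cells in row 6 total 109, leaving 136 − 109 = 27 for the blank.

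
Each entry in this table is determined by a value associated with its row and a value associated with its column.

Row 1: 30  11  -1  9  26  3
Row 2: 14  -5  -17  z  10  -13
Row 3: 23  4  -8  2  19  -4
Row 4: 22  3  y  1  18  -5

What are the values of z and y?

The difference between any two rows is the same in every column — this is an addition table with the headers hidden.
Row 2 minus row 1 is -5 − 11 = -16, so its entry in column 4 is 9 + (-16) = -7.
Row 4 minus row 1 is 3 − 11 = -8, so its entry in column 3 is -1 + (-8) = -9.

z = -7, y = -9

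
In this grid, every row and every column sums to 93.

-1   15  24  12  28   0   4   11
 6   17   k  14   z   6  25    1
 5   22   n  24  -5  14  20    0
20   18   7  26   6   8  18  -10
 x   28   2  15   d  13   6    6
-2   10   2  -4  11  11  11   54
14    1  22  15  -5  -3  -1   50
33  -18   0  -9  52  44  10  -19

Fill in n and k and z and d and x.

n = 13, k = 23, z = 1, d = 5, x = 18

Column 1: -1 + 6 + 5 + 20 − 2 + 14 + 33 = 75, so its missing entry is 93 − 75 = 18.
Row 5: 18 + 28 + 2 + 15 + 13 + 6 + 6 = 88, so its missing entry is 93 − 88 = 5.
Column 5: 28 − 5 + 6 + 5 + 11 − 5 + 52 = 92, so its missing entry is 93 − 92 = 1.
Row 2: 6 + 17 + 14 + 1 + 6 + 25 + 1 = 70, so its missing entry is 93 − 70 = 23.
Row 3: 5 + 22 + 24 − 5 + 14 + 20 + 0 = 80, so its missing entry is 93 − 80 = 13.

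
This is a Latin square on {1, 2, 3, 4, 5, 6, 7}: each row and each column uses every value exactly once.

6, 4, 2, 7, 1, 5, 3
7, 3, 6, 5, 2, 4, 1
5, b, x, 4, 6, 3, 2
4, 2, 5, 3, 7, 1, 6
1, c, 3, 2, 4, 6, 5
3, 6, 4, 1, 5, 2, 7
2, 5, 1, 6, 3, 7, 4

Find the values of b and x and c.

b = 1, x = 7, c = 7

At (row 5, col 2): row 5 already has {1, 2, 3, 4, 5, 6}, so the value is 7.
Cell (3,2): column 2 already has {2, 3, 4, 5, 6, 7} → 1.
At (row 3, col 3): row 3 already has {1, 2, 3, 4, 5, 6}, so the value is 7.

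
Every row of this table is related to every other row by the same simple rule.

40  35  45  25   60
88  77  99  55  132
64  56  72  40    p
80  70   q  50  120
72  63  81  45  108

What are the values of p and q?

Each row is a constant multiple of every other row — this is a multiplication table with the headers hidden.
Row 3 is 56/35 = 8/5 times row 1, so its entry in column 5 is 60 × 8/5 = 96.
Row 4 is 70/35 = 2/1 times row 1, so its entry in column 3 is 45 × 2/1 = 90.

p = 96, q = 90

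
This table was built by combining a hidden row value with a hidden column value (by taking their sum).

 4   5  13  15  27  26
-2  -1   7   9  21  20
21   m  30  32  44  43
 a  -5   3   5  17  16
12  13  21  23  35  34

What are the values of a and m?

a = -6, m = 22

The difference between any two rows is the same in every column — this is an addition table with the headers hidden.
Row 4 minus row 1 is 17 − 27 = -10, so its entry in column 1 is 4 + (-10) = -6.
Row 3 minus row 1 is 44 − 27 = 17, so its entry in column 2 is 5 + 17 = 22.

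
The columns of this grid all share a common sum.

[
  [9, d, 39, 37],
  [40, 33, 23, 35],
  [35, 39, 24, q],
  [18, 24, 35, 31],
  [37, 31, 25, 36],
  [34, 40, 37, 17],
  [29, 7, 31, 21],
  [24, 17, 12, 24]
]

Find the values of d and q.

Column 1 sums to 226 and so does column 3; that's the common total.
In column 2 the known cells total 191, leaving 226 − 191 = 35.
In column 4 the known cells total 201, leaving 226 − 201 = 25.

d = 35, q = 25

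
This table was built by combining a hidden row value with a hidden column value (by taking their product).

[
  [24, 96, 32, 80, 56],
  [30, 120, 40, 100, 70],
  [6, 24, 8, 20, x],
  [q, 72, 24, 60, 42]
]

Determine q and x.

Each row is a constant multiple of every other row — this is a multiplication table with the headers hidden.
Row 4 is 24/32 = 3/4 times row 1, so its entry in column 1 is 24 × 3/4 = 18.
Row 3 is 8/32 = 1/4 times row 1, so its entry in column 5 is 56 × 1/4 = 14.

q = 18, x = 14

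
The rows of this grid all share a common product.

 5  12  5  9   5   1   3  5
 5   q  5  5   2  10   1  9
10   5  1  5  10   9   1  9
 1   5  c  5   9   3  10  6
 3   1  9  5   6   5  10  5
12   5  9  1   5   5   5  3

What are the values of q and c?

q = 9, c = 5

Rows 3 and 6 each multiply to 202500, so every row has product 202500.
Row 2: 5×5×5×2×10×1×9 = 22500, so the missing entry is 202500 ÷ 22500 = 9.
Row 4: 1×5×5×9×3×10×6 = 40500, so the missing entry is 202500 ÷ 40500 = 5.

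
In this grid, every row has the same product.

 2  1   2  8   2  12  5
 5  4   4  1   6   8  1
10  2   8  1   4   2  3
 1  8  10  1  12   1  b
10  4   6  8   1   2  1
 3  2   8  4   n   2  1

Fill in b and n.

Rows 1 and 3 each multiply to 3840, so every row has product 3840.
Row 4: 1×8×10×1×12×1 = 960, so the missing entry is 3840 ÷ 960 = 4.
Row 6: 3×2×8×4×2×1 = 384, so the missing entry is 3840 ÷ 384 = 10.

b = 4, n = 10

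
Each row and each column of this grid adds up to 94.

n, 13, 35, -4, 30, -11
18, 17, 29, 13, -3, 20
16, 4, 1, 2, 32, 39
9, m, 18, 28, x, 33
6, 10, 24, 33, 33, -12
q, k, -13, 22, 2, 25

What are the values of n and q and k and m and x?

Column 5 has 30 − 3 + 32 + 33 + 2 = 94; the blank must be 94 − 94 = 0.
Row 1 has 13 + 35 − 4 + 30 − 11 = 63; the blank must be 94 − 63 = 31.
Row 4 has 9 + 18 + 28 + 0 + 33 = 88; the blank must be 94 − 88 = 6.
Column 2 has 13 + 17 + 4 + 6 + 10 = 50; the blank must be 94 − 50 = 44.
Row 6 has 44 − 13 + 22 + 2 + 25 = 80; the blank must be 94 − 80 = 14.

n = 31, q = 14, k = 44, m = 6, x = 0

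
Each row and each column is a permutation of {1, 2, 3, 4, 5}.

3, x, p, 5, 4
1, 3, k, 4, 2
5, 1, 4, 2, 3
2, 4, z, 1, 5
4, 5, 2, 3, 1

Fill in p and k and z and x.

At (row 1, col 2): column 2 already has {1, 3, 4, 5}, so the value is 2.
At (row 1, col 3): row 1 already has {2, 3, 4, 5}, so the value is 1.
Cell (2,3): row 2 already has {1, 2, 3, 4} → 5.
For row 4, column 3: row 4 already has {1, 2, 4, 5}; that leaves 3.

p = 1, k = 5, z = 3, x = 2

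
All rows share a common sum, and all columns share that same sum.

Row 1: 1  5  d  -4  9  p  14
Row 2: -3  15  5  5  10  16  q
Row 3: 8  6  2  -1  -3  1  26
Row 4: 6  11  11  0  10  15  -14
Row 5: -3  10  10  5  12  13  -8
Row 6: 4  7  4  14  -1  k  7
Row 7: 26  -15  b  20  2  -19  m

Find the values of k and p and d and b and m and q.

k = 4, p = 9, d = 5, b = 2, m = 23, q = -9

Rows 3 and 4 both sum to 39, so that's the common total.
Row 6: 4 + 7 + 4 + 14 − 1 + 7 = 35, so its missing entry is 39 − 35 = 4.
Column 6: 16 + 1 + 15 + 13 + 4 − 19 = 30, so its missing entry is 39 − 30 = 9.
Row 1: 1 + 5 − 4 + 9 + 9 + 14 = 34, so its missing entry is 39 − 34 = 5.
Column 3: 5 + 5 + 2 + 11 + 10 + 4 = 37, so its missing entry is 39 − 37 = 2.
Row 7: 26 − 15 + 2 + 20 + 2 − 19 = 16, so its missing entry is 39 − 16 = 23.
Row 2: -3 + 15 + 5 + 5 + 10 + 16 = 48, so its missing entry is 39 − 48 = -9.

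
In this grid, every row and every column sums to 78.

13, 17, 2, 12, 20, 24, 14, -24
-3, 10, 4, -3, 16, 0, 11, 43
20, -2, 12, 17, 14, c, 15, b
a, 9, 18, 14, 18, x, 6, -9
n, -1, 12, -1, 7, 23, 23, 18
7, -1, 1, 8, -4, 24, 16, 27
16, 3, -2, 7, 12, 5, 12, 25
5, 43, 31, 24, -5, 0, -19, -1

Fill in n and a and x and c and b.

n = -3, a = 23, x = -1, c = 3, b = -1

Row 5: -1 + 12 − 1 + 7 + 23 + 23 + 18 = 81, so its missing entry is 78 − 81 = -3.
Column 8: -24 + 43 − 9 + 18 + 27 + 25 − 1 = 79, so its missing entry is 78 − 79 = -1.
Column 1: 13 − 3 + 20 − 3 + 7 + 16 + 5 = 55, so its missing entry is 78 − 55 = 23.
Row 3: 20 − 2 + 12 + 17 + 14 + 15 − 1 = 75, so its missing entry is 78 − 75 = 3.
Row 4: 23 + 9 + 18 + 14 + 18 + 6 − 9 = 79, so its missing entry is 78 − 79 = -1.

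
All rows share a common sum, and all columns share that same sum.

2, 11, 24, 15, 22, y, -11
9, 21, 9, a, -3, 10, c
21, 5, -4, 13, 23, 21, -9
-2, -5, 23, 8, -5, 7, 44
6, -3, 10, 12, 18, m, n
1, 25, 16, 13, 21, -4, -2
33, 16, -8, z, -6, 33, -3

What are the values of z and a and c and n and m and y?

Rows 3 and 4 both sum to 70, so that's the common total.
Row 1: 2 + 11 + 24 + 15 + 22 − 11 = 63, so its missing entry is 70 − 63 = 7.
Column 6: 7 + 10 + 21 + 7 − 4 + 33 = 74, so its missing entry is 70 − 74 = -4.
Row 5: 6 − 3 + 10 + 12 + 18 − 4 = 39, so its missing entry is 70 − 39 = 31.
Column 7: -11 − 9 + 44 + 31 − 2 − 3 = 50, so its missing entry is 70 − 50 = 20.
Row 7: 33 + 16 − 8 − 6 + 33 − 3 = 65, so its missing entry is 70 − 65 = 5.
Row 2: 9 + 21 + 9 − 3 + 10 + 20 = 66, so its missing entry is 70 − 66 = 4.

z = 5, a = 4, c = 20, n = 31, m = -4, y = 7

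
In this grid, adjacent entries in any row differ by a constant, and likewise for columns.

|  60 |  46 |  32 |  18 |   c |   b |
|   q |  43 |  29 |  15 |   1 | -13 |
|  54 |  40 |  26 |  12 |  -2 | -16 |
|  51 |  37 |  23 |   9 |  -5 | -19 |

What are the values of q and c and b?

q = 57, c = 4, b = -10

Along each row the entries change by -14 per step; down each column they change by -3.
Row 2: from 43 at column 2, stepping by -14 to column 1 gives 57.
Row 1: from 60 at column 1, stepping by -14 to column 5 gives 4.
Row 1: from 60 at column 1, stepping by -14 to column 6 gives -10.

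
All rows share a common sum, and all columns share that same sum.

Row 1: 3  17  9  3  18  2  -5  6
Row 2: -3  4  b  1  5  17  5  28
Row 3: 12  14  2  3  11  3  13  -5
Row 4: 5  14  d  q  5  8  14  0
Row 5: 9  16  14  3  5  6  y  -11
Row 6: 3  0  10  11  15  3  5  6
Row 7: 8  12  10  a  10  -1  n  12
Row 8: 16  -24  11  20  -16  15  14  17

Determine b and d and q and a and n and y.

b = -4, d = 1, q = 6, a = 6, n = -4, y = 11

Rows 1 and 3 both sum to 53, so that's the common total.
Row 2 has -3 + 4 + 1 + 5 + 17 + 5 + 28 = 57; the blank must be 53 − 57 = -4.
Row 5 has 9 + 16 + 14 + 3 + 5 + 6 − 11 = 42; the blank must be 53 − 42 = 11.
Column 7 has -5 + 5 + 13 + 14 + 11 + 5 + 14 = 57; the blank must be 53 − 57 = -4.
Column 3 has 9 − 4 + 2 + 14 + 10 + 10 + 11 = 52; the blank must be 53 − 52 = 1.
Row 4 has 5 + 14 + 1 + 5 + 8 + 14 + 0 = 47; the blank must be 53 − 47 = 6.
Row 7 has 8 + 12 + 10 + 10 − 1 − 4 + 12 = 47; the blank must be 53 − 47 = 6.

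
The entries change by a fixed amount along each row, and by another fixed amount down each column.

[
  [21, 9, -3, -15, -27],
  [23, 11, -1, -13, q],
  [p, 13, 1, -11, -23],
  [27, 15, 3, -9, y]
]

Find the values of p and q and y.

p = 25, q = -25, y = -21

Along each row the entries change by -12 per step; down each column they change by 2.
Row 3: from 13 at column 2, stepping by -12 to column 1 gives 25.
Row 2: from 23 at column 1, stepping by -12 to column 5 gives -25.
Row 4: from 27 at column 1, stepping by -12 to column 5 gives -21.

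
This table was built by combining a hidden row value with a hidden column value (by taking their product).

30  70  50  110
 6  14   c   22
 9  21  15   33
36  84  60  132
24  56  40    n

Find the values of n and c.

Each row is a constant multiple of every other row — this is a multiplication table with the headers hidden.
Row 5 is 24/30 = 4/5 times row 1, so its entry in column 4 is 110 × 4/5 = 88.
Row 2 is 6/30 = 1/5 times row 1, so its entry in column 3 is 50 × 1/5 = 10.

n = 88, c = 10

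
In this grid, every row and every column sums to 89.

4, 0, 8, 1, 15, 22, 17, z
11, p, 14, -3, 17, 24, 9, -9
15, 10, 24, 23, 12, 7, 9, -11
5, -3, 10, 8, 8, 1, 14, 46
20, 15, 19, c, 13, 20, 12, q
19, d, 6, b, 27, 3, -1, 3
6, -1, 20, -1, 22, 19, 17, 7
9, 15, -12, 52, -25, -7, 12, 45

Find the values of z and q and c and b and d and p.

Row 1: 4 + 0 + 8 + 1 + 15 + 22 + 17 = 67, so its missing entry is 89 − 67 = 22.
Row 2: 11 + 14 − 3 + 17 + 24 + 9 − 9 = 63, so its missing entry is 89 − 63 = 26.
Column 2: 0 + 26 + 10 − 3 + 15 − 1 + 15 = 62, so its missing entry is 89 − 62 = 27.
Row 6: 19 + 27 + 6 + 27 + 3 − 1 + 3 = 84, so its missing entry is 89 − 84 = 5.
Column 4: 1 − 3 + 23 + 8 + 5 − 1 + 52 = 85, so its missing entry is 89 − 85 = 4.
Row 5: 20 + 15 + 19 + 4 + 13 + 20 + 12 = 103, so its missing entry is 89 − 103 = -14.

z = 22, q = -14, c = 4, b = 5, d = 27, p = 26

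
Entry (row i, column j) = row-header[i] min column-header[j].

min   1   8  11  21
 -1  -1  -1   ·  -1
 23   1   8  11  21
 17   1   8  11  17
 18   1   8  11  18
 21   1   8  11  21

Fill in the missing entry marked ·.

min(-1, 11) = -1.

-1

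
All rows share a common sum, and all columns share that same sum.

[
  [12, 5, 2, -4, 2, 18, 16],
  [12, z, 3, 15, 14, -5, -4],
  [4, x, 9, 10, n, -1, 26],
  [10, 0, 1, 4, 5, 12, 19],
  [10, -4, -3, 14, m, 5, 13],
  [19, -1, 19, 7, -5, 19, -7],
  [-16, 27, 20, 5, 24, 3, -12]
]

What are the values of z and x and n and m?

z = 16, x = 8, n = -5, m = 16

Rows 1 and 4 both sum to 51, so that's the common total.
Row 5 has 10 − 4 − 3 + 14 + 5 + 13 = 35; the blank must be 51 − 35 = 16.
Row 2 has 12 + 3 + 15 + 14 − 5 − 4 = 35; the blank must be 51 − 35 = 16.
Column 2 has 5 + 16 + 0 − 4 − 1 + 27 = 43; the blank must be 51 − 43 = 8.
Row 3 has 4 + 8 + 9 + 10 − 1 + 26 = 56; the blank must be 51 − 56 = -5.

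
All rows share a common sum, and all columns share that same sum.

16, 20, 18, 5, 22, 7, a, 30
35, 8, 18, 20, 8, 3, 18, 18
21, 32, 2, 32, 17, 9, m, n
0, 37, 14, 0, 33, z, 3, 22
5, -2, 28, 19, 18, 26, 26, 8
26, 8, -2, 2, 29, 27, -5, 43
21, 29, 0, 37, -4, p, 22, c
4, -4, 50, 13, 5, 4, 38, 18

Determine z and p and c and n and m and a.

Rows 2 and 5 both sum to 128, so that's the common total.
Row 1 has 16 + 20 + 18 + 5 + 22 + 7 + 30 = 118; the blank must be 128 − 118 = 10.
Column 7 has 10 + 18 + 3 + 26 − 5 + 22 + 38 = 112; the blank must be 128 − 112 = 16.
Row 3 has 21 + 32 + 2 + 32 + 17 + 9 + 16 = 129; the blank must be 128 − 129 = -1.
Column 8 has 30 + 18 − 1 + 22 + 8 + 43 + 18 = 138; the blank must be 128 − 138 = -10.
Row 7 has 21 + 29 + 0 + 37 − 4 + 22 − 10 = 95; the blank must be 128 − 95 = 33.
Row 4 has 0 + 37 + 14 + 0 + 33 + 3 + 22 = 109; the blank must be 128 − 109 = 19.

z = 19, p = 33, c = -10, n = -1, m = 16, a = 10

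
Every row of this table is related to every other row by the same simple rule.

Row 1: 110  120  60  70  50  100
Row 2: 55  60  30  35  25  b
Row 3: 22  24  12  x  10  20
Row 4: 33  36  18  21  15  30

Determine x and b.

x = 14, b = 50

Each row is a constant multiple of every other row — this is a multiplication table with the headers hidden.
Row 3 is 22/110 = 1/5 times row 1, so its entry in column 4 is 70 × 1/5 = 14.
Row 2 is 55/110 = 1/2 times row 1, so its entry in column 6 is 100 × 1/2 = 50.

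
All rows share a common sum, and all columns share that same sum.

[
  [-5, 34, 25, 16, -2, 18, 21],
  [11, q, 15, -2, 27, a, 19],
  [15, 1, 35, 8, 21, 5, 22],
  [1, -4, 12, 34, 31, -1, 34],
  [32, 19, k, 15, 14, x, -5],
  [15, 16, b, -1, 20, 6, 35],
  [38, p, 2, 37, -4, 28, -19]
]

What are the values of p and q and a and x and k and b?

Rows 1 and 3 both sum to 107, so that's the common total.
The known cells in row 7 total 82, leaving 107 − 82 = 25 for the blank.
The known cells in column 2 total 91, leaving 107 − 91 = 16 for the blank.
The known cells in row 2 total 86, leaving 107 − 86 = 21 for the blank.
The known cells in column 6 total 77, leaving 107 − 77 = 30 for the blank.
The known cells in row 5 total 105, leaving 107 − 105 = 2 for the blank.
The known cells in row 6 total 91, leaving 107 − 91 = 16 for the blank.

p = 25, q = 16, a = 21, x = 30, k = 2, b = 16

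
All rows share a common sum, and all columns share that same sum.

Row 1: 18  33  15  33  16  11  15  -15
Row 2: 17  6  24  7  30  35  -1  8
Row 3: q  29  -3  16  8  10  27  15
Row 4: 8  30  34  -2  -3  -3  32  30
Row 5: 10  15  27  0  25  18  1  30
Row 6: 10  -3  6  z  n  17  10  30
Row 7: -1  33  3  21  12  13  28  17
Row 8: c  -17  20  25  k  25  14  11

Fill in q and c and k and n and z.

Rows 1 and 2 both sum to 126, so that's the common total.
The known cells in row 3 total 102, leaving 126 − 102 = 24 for the blank.
The known cells in column 1 total 86, leaving 126 − 86 = 40 for the blank.
The known cells in row 8 total 118, leaving 126 − 118 = 8 for the blank.
The known cells in column 5 total 96, leaving 126 − 96 = 30 for the blank.
The known cells in row 6 total 100, leaving 126 − 100 = 26 for the blank.

q = 24, c = 40, k = 8, n = 30, z = 26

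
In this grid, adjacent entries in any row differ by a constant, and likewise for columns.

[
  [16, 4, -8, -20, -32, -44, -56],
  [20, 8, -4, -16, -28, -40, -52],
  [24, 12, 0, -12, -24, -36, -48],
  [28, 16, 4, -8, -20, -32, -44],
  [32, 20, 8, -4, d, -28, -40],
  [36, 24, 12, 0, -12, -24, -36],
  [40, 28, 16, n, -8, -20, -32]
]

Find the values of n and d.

n = 4, d = -16

Along each row the entries change by -12 per step; down each column they change by 4.
Row 7: from 40 at column 1, stepping by -12 to column 4 gives 4.
Row 5: from 32 at column 1, stepping by -12 to column 5 gives -16.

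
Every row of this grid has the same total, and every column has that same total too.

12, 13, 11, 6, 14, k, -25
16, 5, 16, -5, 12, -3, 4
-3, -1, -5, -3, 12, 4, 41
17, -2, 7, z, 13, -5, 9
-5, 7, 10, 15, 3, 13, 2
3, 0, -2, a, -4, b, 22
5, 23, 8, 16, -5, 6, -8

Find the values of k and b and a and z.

Rows 2 and 3 both sum to 45, so that's the common total.
Row 4: 17 − 2 + 7 + 13 − 5 + 9 = 39, so its missing entry is 45 − 39 = 6.
Column 4: 6 − 5 − 3 + 6 + 15 + 16 = 35, so its missing entry is 45 − 35 = 10.
Row 6: 3 + 0 − 2 + 10 − 4 + 22 = 29, so its missing entry is 45 − 29 = 16.
Row 1: 12 + 13 + 11 + 6 + 14 − 25 = 31, so its missing entry is 45 − 31 = 14.

k = 14, b = 16, a = 10, z = 6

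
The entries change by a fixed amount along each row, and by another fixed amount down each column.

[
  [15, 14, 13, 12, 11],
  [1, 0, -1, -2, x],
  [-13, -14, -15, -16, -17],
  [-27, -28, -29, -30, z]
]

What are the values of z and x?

z = -31, x = -3

Along each row the entries change by -1 per step; down each column they change by -14.
Row 4: from -27 at column 1, stepping by -1 to column 5 gives -31.
Row 2: from 1 at column 1, stepping by -1 to column 5 gives -3.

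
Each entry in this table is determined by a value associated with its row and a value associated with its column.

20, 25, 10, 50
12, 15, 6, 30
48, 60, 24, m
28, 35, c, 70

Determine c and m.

Each row is a constant multiple of every other row — this is a multiplication table with the headers hidden.
Row 4 is 35/25 = 7/5 times row 1, so its entry in column 3 is 10 × 7/5 = 14.
Row 3 is 60/25 = 12/5 times row 1, so its entry in column 4 is 50 × 12/5 = 120.

c = 14, m = 120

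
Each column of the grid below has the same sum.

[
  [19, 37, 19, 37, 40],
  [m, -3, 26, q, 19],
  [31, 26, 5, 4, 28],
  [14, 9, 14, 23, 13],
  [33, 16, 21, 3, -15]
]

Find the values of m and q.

m = -12, q = 18

Columns 3 and 5 both add up to 85, so every column sums to 85.
Column 1: 19 + 31 + 14 + 33 = 97, so the missing entry is 85 − 97 = -12.
Column 4: 37 + 4 + 23 + 3 = 67, so the missing entry is 85 − 67 = 18.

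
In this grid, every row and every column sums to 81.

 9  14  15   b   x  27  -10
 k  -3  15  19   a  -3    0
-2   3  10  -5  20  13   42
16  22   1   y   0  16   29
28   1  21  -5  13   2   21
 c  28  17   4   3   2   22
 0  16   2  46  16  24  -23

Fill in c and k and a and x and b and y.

The known cells in row 4 total 84, leaving 81 − 84 = -3 for the blank.
The known cells in column 4 total 56, leaving 81 − 56 = 25 for the blank.
The known cells in row 1 total 80, leaving 81 − 80 = 1 for the blank.
The known cells in column 5 total 53, leaving 81 − 53 = 28 for the blank.
The known cells in row 6 total 76, leaving 81 − 76 = 5 for the blank.
The known cells in row 2 total 56, leaving 81 − 56 = 25 for the blank.

c = 5, k = 25, a = 28, x = 1, b = 25, y = -3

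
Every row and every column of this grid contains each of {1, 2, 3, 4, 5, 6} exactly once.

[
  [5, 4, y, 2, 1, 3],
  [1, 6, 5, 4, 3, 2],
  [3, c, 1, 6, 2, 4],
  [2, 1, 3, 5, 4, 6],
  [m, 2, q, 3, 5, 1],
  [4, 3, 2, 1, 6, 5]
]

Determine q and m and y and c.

Cell (1,3): row 1 already has {1, 2, 3, 4, 5} → 6.
At (row 5, col 1): column 1 already has {1, 2, 3, 4, 5}, so the value is 6.
At (row 3, col 2): row 3 already has {1, 2, 3, 4, 6}, so the value is 5.
At (row 5, col 3): row 5 already has {1, 2, 3, 5, 6}, so the value is 4.

q = 4, m = 6, y = 6, c = 5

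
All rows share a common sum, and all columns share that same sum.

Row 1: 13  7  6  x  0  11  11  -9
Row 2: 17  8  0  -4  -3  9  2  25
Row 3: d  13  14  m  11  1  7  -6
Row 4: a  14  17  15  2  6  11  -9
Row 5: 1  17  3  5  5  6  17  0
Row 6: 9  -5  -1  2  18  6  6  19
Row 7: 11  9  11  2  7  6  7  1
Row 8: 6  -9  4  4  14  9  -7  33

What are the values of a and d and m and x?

Rows 2 and 5 both sum to 54, so that's the common total.
Row 1: 13 + 7 + 6 + 0 + 11 + 11 − 9 = 39, so its missing entry is 54 − 39 = 15.
Column 4: 15 − 4 + 15 + 5 + 2 + 2 + 4 = 39, so its missing entry is 54 − 39 = 15.
Row 3: 13 + 14 + 15 + 11 + 1 + 7 − 6 = 55, so its missing entry is 54 − 55 = -1.
Row 4: 14 + 17 + 15 + 2 + 6 + 11 − 9 = 56, so its missing entry is 54 − 56 = -2.

a = -2, d = -1, m = 15, x = 15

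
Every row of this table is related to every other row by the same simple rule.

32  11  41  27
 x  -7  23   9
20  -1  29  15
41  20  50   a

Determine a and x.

a = 36, x = 14

The difference between any two rows is the same in every column — this is an addition table with the headers hidden.
Row 4 minus row 1 is 20 − 11 = 9, so its entry in column 4 is 27 + 9 = 36.
Row 2 minus row 1 is -7 − 11 = -18, so its entry in column 1 is 32 + (-18) = 14.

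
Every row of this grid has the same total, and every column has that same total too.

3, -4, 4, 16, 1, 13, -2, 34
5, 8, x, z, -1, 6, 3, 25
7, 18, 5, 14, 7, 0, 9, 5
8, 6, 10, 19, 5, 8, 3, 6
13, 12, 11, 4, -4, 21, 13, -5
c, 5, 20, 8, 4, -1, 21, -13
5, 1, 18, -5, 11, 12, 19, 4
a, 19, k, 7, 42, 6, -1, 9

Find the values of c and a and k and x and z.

c = 21, a = 3, k = -20, x = 17, z = 2

Rows 1 and 3 both sum to 65, so that's the common total.
Row 6 has 5 + 20 + 8 + 4 − 1 + 21 − 13 = 44; the blank must be 65 − 44 = 21.
Column 1 has 3 + 5 + 7 + 8 + 13 + 21 + 5 = 62; the blank must be 65 − 62 = 3.
Row 8 has 3 + 19 + 7 + 42 + 6 − 1 + 9 = 85; the blank must be 65 − 85 = -20.
Column 3 has 4 + 5 + 10 + 11 + 20 + 18 − 20 = 48; the blank must be 65 − 48 = 17.
Row 2 has 5 + 8 + 17 − 1 + 6 + 3 + 25 = 63; the blank must be 65 − 63 = 2.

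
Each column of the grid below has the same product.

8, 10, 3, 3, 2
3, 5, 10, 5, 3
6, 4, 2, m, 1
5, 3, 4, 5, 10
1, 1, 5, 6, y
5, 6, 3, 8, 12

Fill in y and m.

y = 5, m = 1

Columns 1 and 2 each multiply to 3600, so every column has product 3600.
Column 5: 2×3×1×10×12 = 720, so the missing entry is 3600 ÷ 720 = 5.
Column 4: 3×5×5×6×8 = 3600, so the missing entry is 3600 ÷ 3600 = 1.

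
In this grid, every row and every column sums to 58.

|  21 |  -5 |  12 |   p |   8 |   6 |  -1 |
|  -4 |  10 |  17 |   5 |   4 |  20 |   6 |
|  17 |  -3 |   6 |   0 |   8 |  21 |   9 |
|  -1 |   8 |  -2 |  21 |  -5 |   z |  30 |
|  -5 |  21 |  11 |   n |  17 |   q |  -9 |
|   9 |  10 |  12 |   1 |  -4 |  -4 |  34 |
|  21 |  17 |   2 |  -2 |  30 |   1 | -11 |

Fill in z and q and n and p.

z = 7, q = 7, n = 16, p = 17

Row 1 has 21 − 5 + 12 + 8 + 6 − 1 = 41; the blank must be 58 − 41 = 17.
Row 4 has -1 + 8 − 2 + 21 − 5 + 30 = 51; the blank must be 58 − 51 = 7.
Column 6 has 6 + 20 + 21 + 7 − 4 + 1 = 51; the blank must be 58 − 51 = 7.
Row 5 has -5 + 21 + 11 + 17 + 7 − 9 = 42; the blank must be 58 − 42 = 16.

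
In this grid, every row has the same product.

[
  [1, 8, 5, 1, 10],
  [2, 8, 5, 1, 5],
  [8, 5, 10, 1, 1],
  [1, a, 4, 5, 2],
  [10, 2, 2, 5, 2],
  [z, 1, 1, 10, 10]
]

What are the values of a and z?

a = 10, z = 4

Rows 1 and 2 each multiply to 400, so every row has product 400.
Row 4: 1×4×5×2 = 40, so the missing entry is 400 ÷ 40 = 10.
Row 6: 1×1×10×10 = 100, so the missing entry is 400 ÷ 100 = 4.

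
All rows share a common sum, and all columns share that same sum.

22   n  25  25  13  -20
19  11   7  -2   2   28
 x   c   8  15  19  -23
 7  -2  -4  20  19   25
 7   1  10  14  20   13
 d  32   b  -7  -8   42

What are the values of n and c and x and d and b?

n = 0, c = 23, x = 23, d = -13, b = 19

Rows 2 and 4 both sum to 65, so that's the common total.
The known cells in row 1 total 65, leaving 65 − 65 = 0 for the blank.
The known cells in column 2 total 42, leaving 65 − 42 = 23 for the blank.
The known cells in row 3 total 42, leaving 65 − 42 = 23 for the blank.
The known cells in column 1 total 78, leaving 65 − 78 = -13 for the blank.
The known cells in row 6 total 46, leaving 65 − 46 = 19 for the blank.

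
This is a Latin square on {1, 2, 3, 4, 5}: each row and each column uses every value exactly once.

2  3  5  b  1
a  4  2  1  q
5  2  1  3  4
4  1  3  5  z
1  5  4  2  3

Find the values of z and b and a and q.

z = 2, b = 4, a = 3, q = 5

At (row 2, col 1): column 1 already has {1, 2, 4, 5}, so the value is 3.
For row 1, column 4: row 1 already has {1, 2, 3, 5}; that leaves 4.
At (row 4, col 5): row 4 already has {1, 3, 4, 5}, so the value is 2.
Cell (2,5): row 2 already has {1, 2, 3, 4} → 5.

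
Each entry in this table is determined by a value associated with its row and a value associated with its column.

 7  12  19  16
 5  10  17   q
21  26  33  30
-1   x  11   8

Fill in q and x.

q = 14, x = 4

The difference between any two rows is the same in every column — this is an addition table with the headers hidden.
Row 2 minus row 1 is 5 − 7 = -2, so its entry in column 4 is 16 + (-2) = 14.
Row 4 minus row 1 is -1 − 7 = -8, so its entry in column 2 is 12 + (-8) = 4.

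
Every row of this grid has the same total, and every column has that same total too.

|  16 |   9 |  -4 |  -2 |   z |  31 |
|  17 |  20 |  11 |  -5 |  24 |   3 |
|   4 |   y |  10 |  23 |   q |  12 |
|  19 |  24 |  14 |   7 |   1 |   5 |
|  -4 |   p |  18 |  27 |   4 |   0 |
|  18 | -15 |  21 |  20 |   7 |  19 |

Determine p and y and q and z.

p = 25, y = 7, q = 14, z = 20

Rows 2 and 4 both sum to 70, so that's the common total.
Row 5 has -4 + 18 + 27 + 4 + 0 = 45; the blank must be 70 − 45 = 25.
Column 2 has 9 + 20 + 24 + 25 − 15 = 63; the blank must be 70 − 63 = 7.
Row 3 has 4 + 7 + 10 + 23 + 12 = 56; the blank must be 70 − 56 = 14.
Row 1 has 16 + 9 − 4 − 2 + 31 = 50; the blank must be 70 − 50 = 20.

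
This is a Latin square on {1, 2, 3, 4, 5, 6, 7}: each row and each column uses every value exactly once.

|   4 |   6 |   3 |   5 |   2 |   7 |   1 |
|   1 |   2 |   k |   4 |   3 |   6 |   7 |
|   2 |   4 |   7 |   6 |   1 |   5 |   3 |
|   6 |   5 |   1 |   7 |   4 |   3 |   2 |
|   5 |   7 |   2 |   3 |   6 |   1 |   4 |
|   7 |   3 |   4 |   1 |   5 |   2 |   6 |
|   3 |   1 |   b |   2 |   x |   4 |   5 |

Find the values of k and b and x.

k = 5, b = 6, x = 7

Cell (2,3): row 2 already has {1, 2, 3, 4, 6, 7} → 5.
At (row 7, col 3): column 3 already has {1, 2, 3, 4, 5, 7}, so the value is 6.
Cell (7,5): row 7 already has {1, 2, 3, 4, 5, 6} → 7.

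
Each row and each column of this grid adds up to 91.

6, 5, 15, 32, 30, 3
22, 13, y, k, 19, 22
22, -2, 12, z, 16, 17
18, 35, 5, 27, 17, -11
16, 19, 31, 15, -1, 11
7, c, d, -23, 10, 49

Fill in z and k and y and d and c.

Column 2: 5 + 13 − 2 + 35 + 19 = 70, so its missing entry is 91 − 70 = 21.
Row 3: 22 − 2 + 12 + 16 + 17 = 65, so its missing entry is 91 − 65 = 26.
Column 4: 32 + 26 + 27 + 15 − 23 = 77, so its missing entry is 91 − 77 = 14.
Row 2: 22 + 13 + 14 + 19 + 22 = 90, so its missing entry is 91 − 90 = 1.
Row 6: 7 + 21 − 23 + 10 + 49 = 64, so its missing entry is 91 − 64 = 27.

z = 26, k = 14, y = 1, d = 27, c = 21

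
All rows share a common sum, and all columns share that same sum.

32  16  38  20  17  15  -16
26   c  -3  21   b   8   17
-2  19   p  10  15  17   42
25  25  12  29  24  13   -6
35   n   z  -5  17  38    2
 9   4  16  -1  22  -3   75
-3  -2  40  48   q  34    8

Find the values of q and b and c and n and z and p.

Rows 1 and 4 both sum to 122, so that's the common total.
Row 7: -3 − 2 + 40 + 48 + 34 + 8 = 125, so its missing entry is 122 − 125 = -3.
Column 5: 17 + 15 + 24 + 17 + 22 − 3 = 92, so its missing entry is 122 − 92 = 30.
Row 2: 26 − 3 + 21 + 30 + 8 + 17 = 99, so its missing entry is 122 − 99 = 23.
Row 3: -2 + 19 + 10 + 15 + 17 + 42 = 101, so its missing entry is 122 − 101 = 21.
Column 3: 38 − 3 + 21 + 12 + 16 + 40 = 124, so its missing entry is 122 − 124 = -2.
Row 5: 35 − 2 − 5 + 17 + 38 + 2 = 85, so its missing entry is 122 − 85 = 37.

q = -3, b = 30, c = 23, n = 37, z = -2, p = 21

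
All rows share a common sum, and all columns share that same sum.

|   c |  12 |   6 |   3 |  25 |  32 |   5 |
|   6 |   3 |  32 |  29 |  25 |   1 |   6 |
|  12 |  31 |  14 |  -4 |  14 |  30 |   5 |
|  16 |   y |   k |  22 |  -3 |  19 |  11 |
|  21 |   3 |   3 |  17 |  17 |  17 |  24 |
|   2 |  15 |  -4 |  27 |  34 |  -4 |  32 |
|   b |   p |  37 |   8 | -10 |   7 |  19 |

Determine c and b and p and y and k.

Rows 2 and 3 both sum to 102, so that's the common total.
Row 1 has 12 + 6 + 3 + 25 + 32 + 5 = 83; the blank must be 102 − 83 = 19.
Column 1 has 19 + 6 + 12 + 16 + 21 + 2 = 76; the blank must be 102 − 76 = 26.
Row 7 has 26 + 37 + 8 − 10 + 7 + 19 = 87; the blank must be 102 − 87 = 15.
Column 2 has 12 + 3 + 31 + 3 + 15 + 15 = 79; the blank must be 102 − 79 = 23.
Row 4 has 16 + 23 + 22 − 3 + 19 + 11 = 88; the blank must be 102 − 88 = 14.

c = 19, b = 26, p = 15, y = 23, k = 14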